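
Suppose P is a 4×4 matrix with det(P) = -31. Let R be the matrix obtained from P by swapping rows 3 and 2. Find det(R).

Swapping two rows multiplies the determinant by −1.
det(R) = (-1)·(-31) = 31

det(R) = 31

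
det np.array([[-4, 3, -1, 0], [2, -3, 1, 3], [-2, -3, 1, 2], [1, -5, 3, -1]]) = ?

Expand along row 1 (it has 1 zero):
  + (-4) · M_11   where M_11 = det([-3 1 3; -3 1 2; -5 3 -1]) = -4
  − (3) · M_12   where M_12 = det([2 1 3; -2 1 2; 1 3 -1]) = -35
  + (-1) · M_13   where M_13 = det([2 -3 3; -2 -3 2; 1 -5 -1]) = 65
det = (+1)·(-4)·(-4) + (-1)·(3)·(-35) + (+1)·(-1)·(65) = 56

56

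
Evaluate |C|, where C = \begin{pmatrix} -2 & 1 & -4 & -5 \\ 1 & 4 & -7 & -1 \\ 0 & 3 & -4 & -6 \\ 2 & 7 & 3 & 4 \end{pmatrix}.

Expand along row 3 (it has 1 zero):
  − (3) · M_32   where M_32 = det([-2 -4 -5; 1 -7 -1; 2 3 4]) = -11
  + (-4) · M_33   where M_33 = det([-2 1 -5; 1 4 -1; 2 7 4]) = -47
  − (-6) · M_34   where M_34 = det([-2 1 -4; 1 4 -7; 2 7 3]) = -135
det = (-1)·(3)·(-11) + (+1)·(-4)·(-47) + (-1)·(-6)·(-135) = -589

-589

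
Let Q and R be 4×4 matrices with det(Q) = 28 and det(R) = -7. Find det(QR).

det(QR) = det(Q)·det(R) = (28)·(-7) = -196

det(QR) = -196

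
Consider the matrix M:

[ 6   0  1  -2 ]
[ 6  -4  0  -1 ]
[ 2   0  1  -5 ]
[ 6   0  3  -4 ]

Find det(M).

det(M) = -176

Expand along column 2 (it has 3 zeros):
  + (-4) · M_22   where M_22 = det([6 1 -2; 2 1 -5; 6 3 -4]) = 44
det = (+1)·(-4)·(44) = -176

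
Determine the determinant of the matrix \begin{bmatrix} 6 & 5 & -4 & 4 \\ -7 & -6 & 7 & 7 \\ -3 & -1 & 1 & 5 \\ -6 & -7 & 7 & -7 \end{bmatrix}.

Expand along row 1:
  + (6) · M_11   where M_11 = det([-6 7 7; -1 1 5; -7 7 -7]) = -42
  − (5) · M_12   where M_12 = det([-7 7 7; -3 1 5; -6 7 -7]) = -168
  + (-4) · M_13   where M_13 = det([-7 -6 7; -3 -1 5; -6 -7 -7]) = 117
  − (4) · M_14   where M_14 = det([-7 -6 7; -3 -1 1; -6 -7 7]) = 15
det = (+1)·(6)·(-42) + (-1)·(5)·(-168) + (+1)·(-4)·(117) + (-1)·(4)·(15) = 60

60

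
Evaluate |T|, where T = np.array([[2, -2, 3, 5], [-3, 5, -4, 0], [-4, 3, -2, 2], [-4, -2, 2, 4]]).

det(T) = 22

Expand along row 2 (it has 1 zero):
  − (-3) · M_21   where M_21 = det([-2 3 5; 3 -2 2; -2 2 4]) = -14
  + (5) · M_22   where M_22 = det([2 3 5; -4 -2 2; -4 2 4]) = -80
  − (-4) · M_23   where M_23 = det([2 -2 5; -4 3 2; -4 -2 4]) = 116
det = (-1)·(-3)·(-14) + (+1)·(5)·(-80) + (-1)·(-4)·(116) = 22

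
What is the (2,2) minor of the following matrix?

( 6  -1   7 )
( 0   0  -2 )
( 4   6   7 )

Delete row 2 and column 2; the remaining 2×2 submatrix is [6 7; 4 7].
Its determinant is 6·7 − 7·4 = 14.

The minor is 14.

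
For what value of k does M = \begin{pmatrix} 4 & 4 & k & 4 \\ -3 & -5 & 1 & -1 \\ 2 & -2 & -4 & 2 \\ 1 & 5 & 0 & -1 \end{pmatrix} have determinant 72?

k = -5

Expanding along the row containing k, det(M) is linear in k: det(M) = (-8)·k + (32).
Set (-8)·k + (32) = 72  ⇒  (-8)·k = 40  ⇒  k = -5.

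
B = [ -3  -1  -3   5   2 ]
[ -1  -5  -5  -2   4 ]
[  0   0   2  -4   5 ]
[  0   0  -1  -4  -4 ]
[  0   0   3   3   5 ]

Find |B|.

798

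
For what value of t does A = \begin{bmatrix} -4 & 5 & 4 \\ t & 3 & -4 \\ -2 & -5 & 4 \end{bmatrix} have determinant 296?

Expanding along the column containing t, det(A) is linear in t: det(A) = (-40)·t + (96).
Set (-40)·t + (96) = 296  ⇒  (-40)·t = 200  ⇒  t = -5.

-5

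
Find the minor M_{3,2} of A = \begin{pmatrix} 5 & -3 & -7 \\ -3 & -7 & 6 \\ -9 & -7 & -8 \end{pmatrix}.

The minor is 9.

Delete row 3 and column 2; the remaining 2×2 submatrix is [5 -7; -3 6].
Its determinant is 5·6 − (-7)·(-3) = 9.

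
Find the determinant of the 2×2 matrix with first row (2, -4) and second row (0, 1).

det = 2·1 − (-4)·0 = 2 − 0 = 2

2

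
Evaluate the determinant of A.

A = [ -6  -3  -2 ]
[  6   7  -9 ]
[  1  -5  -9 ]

Expand along row 1:
  + (-6) · |7 -9; -5 -9| = (-6)·(-63 − 45) = 648
  − (-3) · |6 -9; 1 -9| = −(-3)·(-54 − (-9)) = -135
  + (-2) · |6 7; 1 -5| = (-2)·(-30 − 7) = 74
Sum: (648) + (-135) + (74) = 587

det(A) = 587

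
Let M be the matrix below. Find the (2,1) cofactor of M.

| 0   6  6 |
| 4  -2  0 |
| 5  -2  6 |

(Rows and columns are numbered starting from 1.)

Delete row 2 and column 1; the remaining 2×2 submatrix is [6 6; -2 6].
Its determinant is 6·6 − 6·(-2) = 48.
The cofactor carries sign (−1)^(2+1) = −1, so C_{2,1} = −(48) = -48.

-48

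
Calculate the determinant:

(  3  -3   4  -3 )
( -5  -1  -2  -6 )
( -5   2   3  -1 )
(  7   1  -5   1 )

953

Expand along row 1:
  + (3) · M_11   where M_11 = det([-1 -2 -6; 2 3 -1; 1 -5 1]) = 86
  − (-3) · M_12   where M_12 = det([-5 -2 -6; -5 3 -1; 7 -5 1]) = -10
  + (4) · M_13   where M_13 = det([-5 -1 -6; -5 2 -1; 7 1 1]) = 101
  − (-3) · M_14   where M_14 = det([-5 -1 -2; -5 2 3; 7 1 -5]) = 107
det = (+1)·(3)·(86) + (-1)·(-3)·(-10) + (+1)·(4)·(101) + (-1)·(-3)·(107) = 953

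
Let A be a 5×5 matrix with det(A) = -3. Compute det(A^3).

-27

det(A^3) = (det A)^3 = (-3)^3 = -27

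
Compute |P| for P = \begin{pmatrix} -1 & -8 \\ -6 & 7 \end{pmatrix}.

det(P) = (-1)·7 − (-8)·(-6) = -7 − 48 = -55

det(P) = -55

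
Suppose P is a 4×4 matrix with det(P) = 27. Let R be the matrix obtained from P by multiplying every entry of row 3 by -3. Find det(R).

Scaling one row by -3 multiplies the determinant by -3.
det(R) = (-3)·(27) = -81

det(R) = -81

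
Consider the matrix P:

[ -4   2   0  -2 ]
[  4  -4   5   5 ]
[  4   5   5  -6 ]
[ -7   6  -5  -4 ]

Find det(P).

|P| = 560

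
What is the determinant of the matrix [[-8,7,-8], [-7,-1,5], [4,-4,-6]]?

The determinant is -618.

Expand along column 1:
  + (-8) · |-1 5; -4 -6| = (-8)·(6 − (-20)) = -208
  − (-7) · |7 -8; -4 -6| = −(-7)·(-42 − 32) = -518
  + 4 · |7 -8; -1 5| = 4·(35 − 8) = 108
Sum: (-208) + (-518) + (108) = -618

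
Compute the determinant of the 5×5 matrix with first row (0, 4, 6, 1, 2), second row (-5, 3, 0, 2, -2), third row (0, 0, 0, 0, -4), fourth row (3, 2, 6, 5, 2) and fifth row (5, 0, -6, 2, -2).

Expand along row 3 (it has 4 zeros):
  + (-4) · M_35   where M_35 = det([0 4 6 1; -5 3 0 2; 3 2 6 5; 5 0 -6 2]) = 1122
det = (+1)·(-4)·(1122) = -4488

-4488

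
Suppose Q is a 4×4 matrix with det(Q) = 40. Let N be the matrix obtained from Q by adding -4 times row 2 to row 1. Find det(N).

40

Adding a multiple of one row to another leaves the determinant unchanged.
det(N) = (1)·(40) = 40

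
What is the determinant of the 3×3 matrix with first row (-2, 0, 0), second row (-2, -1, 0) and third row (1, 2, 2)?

The determinant is 4.

The matrix is lower triangular, so the determinant is the product of the diagonal entries:
det = (-2) · (-1) · (2) = 4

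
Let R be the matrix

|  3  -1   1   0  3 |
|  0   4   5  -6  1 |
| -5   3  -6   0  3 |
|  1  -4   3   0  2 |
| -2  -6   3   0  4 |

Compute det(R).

Expand along column 4 (it has 4 zeros):
  + (-6) · M_24   where M_24 = det([3 -1 1 3; -5 3 -6 3; 1 -4 3 2; -2 -6 3 4]) = -46
det = (+1)·(-6)·(-46) = 276

|R| = 276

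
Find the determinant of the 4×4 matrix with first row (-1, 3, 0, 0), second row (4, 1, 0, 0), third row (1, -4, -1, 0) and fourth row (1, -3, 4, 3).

The matrix is block lower-triangular with a 2×2 block and a 2×2 block on the diagonal, so its determinant equals the product of the determinants of the diagonal blocks.
det of the 2×2 block = -13
det of the 2×2 block = -3
det = (-13)·(-3) = 39

39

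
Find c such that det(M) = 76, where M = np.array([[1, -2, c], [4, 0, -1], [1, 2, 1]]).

8

Expanding along the column containing c, det(M) is linear in c: det(M) = (8)·c + (12).
Set (8)·c + (12) = 76  ⇒  (8)·c = 64  ⇒  c = 8.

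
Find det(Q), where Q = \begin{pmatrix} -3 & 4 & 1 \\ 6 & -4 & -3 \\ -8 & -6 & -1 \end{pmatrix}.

Expand along row 1:
  + (-3) · |-4 -3; -6 -1| = (-3)·(4 − 18) = 42
  − 4 · |6 -3; -8 -1| = −4·(-6 − 24) = 120
  + 1 · |6 -4; -8 -6| = 1·(-36 − 32) = -68
Sum: (42) + (120) + (-68) = 94

det(Q) = 94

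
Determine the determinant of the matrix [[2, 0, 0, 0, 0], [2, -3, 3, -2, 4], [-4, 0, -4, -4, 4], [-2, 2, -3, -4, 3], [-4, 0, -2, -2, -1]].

Expand along row 1 (it has 4 zeros):
  + (2) · M_11   where M_11 = det([-3 3 -2 4; 0 -4 -4 4; 2 -3 -4 3; 0 -2 -2 -1]) = 156
det = (+1)·(2)·(156) = 312

312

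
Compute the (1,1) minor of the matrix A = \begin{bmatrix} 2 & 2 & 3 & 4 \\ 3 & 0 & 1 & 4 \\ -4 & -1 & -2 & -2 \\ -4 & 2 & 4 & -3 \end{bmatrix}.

Delete row 1 and column 1; the remaining 3×3 submatrix is [0 1 4; -1 -2 -2; 2 4 -3].
Its determinant is -7.

-7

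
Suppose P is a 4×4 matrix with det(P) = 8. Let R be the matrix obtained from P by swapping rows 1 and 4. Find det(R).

The determinant is -8.

Swapping two rows multiplies the determinant by −1.
det(R) = (-1)·(8) = -8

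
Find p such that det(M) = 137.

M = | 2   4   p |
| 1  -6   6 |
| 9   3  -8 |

p = -3

Expanding along the column containing p, det(M) is linear in p: det(M) = (57)·p + (308).
Set (57)·p + (308) = 137  ⇒  (57)·p = -171  ⇒  p = -3.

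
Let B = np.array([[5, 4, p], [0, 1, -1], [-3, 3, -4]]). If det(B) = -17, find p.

p = -8

Expanding along the row containing p, det(B) is linear in p: det(B) = (3)·p + (7).
Set (3)·p + (7) = -17  ⇒  (3)·p = -24  ⇒  p = -8.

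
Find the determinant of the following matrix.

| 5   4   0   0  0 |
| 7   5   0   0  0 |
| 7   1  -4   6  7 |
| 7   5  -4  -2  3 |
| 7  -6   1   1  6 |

-624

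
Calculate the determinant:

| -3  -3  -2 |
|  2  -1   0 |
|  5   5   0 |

-30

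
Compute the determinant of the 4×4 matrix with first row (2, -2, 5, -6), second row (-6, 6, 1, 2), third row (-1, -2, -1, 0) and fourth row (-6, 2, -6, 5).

Expand along row 3 (it has 1 zero):
  + (-1) · M_31   where M_31 = det([-2 5 -6; 6 1 2; 2 -6 5]) = 64
  − (-2) · M_32   where M_32 = det([2 5 -6; -6 1 2; -6 -6 5]) = -128
  + (-1) · M_33   where M_33 = det([2 -2 -6; -6 6 2; -6 2 5]) = -128
det = (+1)·(-1)·(64) + (-1)·(-2)·(-128) + (+1)·(-1)·(-128) = -192

-192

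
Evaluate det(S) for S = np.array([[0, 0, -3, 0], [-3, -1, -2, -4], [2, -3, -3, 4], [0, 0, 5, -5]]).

165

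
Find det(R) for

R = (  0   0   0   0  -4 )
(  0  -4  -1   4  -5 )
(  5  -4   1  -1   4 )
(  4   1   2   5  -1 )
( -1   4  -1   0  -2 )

|R| = -1316

Expand along row 1 (it has 4 zeros):
  + (-4) · M_15   where M_15 = det([0 -4 -1 4; 5 -4 1 -1; 4 1 2 5; -1 4 -1 0]) = 329
det = (+1)·(-4)·(329) = -1316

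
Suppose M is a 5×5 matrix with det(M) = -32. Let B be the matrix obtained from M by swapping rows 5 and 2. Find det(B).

32

Swapping two rows multiplies the determinant by −1.
det(B) = (-1)·(-32) = 32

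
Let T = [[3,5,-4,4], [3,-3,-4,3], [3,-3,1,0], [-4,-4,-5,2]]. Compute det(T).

-96

Expand along row 3 (it has 1 zero):
  + (3) · M_31   where M_31 = det([5 -4 4; -3 -4 3; -4 -5 2]) = 55
  − (-3) · M_32   where M_32 = det([3 -4 4; 3 -4 3; -4 -5 2]) = -31
  + (1) · M_33   where M_33 = det([3 5 4; 3 -3 3; -4 -4 2]) = -168
det = (+1)·(3)·(55) + (-1)·(-3)·(-31) + (+1)·(1)·(-168) = -96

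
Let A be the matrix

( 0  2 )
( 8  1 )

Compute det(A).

The determinant is -16.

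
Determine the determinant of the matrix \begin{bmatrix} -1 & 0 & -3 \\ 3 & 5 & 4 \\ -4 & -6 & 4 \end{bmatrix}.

Expand along row 1:
  + (-1) · |5 4; -6 4| = (-1)·(20 − (-24)) = -44
  + (-3) · |3 5; -4 -6| = (-3)·(-18 − (-20)) = -6
Sum: (-44) + (-6) = -50

-50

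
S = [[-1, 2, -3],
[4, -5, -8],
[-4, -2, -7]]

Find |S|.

The determinant is 185.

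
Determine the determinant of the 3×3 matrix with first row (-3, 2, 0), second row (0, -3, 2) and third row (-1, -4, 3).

Expand along row 1:
  + (-3) · |-3 2; -4 3| = (-3)·(-9 − (-8)) = 3
  − 2 · |0 2; -1 3| = −2·(0 − (-2)) = -4
Sum: (3) + (-4) = -1

The determinant is -1.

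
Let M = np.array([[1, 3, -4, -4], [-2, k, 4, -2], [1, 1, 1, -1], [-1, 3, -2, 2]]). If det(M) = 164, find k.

k = -1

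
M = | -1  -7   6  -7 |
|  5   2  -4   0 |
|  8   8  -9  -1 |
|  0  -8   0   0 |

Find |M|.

|M| = -936

Expand along row 4 (it has 3 zeros):
  + (-8) · M_42   where M_42 = det([-1 6 -7; 5 -4 0; 8 -9 -1]) = 117
det = (+1)·(-8)·(117) = -936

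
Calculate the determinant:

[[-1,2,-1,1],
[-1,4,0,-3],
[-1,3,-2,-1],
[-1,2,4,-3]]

The determinant is -12.

Expand along row 2 (it has 1 zero):
  − (-1) · M_21   where M_21 = det([2 -1 1; 3 -2 -1; 2 4 -3]) = 29
  + (4) · M_22   where M_22 = det([-1 -1 1; -1 -2 -1; -1 4 -3]) = -14
  + (-3) · M_24   where M_24 = det([-1 2 -1; -1 3 -2; -1 2 4]) = -5
det = (-1)·(-1)·(29) + (+1)·(4)·(-14) + (+1)·(-3)·(-5) = -12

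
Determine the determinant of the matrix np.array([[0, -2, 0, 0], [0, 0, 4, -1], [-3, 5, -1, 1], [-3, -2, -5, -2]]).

Expand along row 1 (it has 3 zeros):
  − (-2) · M_12   where M_12 = det([0 4 -1; -3 -1 1; -3 -5 -2]) = -48
det = (-1)·(-2)·(-48) = -96

The determinant is -96.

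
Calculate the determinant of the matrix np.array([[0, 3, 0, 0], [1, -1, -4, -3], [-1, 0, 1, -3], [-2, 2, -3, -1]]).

Expand along row 1 (it has 3 zeros):
  − (3) · M_12   where M_12 = det([1 -4 -3; -1 1 -3; -2 -3 -1]) = -45
det = (-1)·(3)·(-45) = 135

The determinant is 135.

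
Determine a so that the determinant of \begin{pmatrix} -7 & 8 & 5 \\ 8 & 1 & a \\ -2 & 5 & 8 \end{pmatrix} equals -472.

Expanding along the column containing a, det(B) is linear in a: det(B) = (19)·a + (-358).
Set (19)·a + (-358) = -472  ⇒  (19)·a = -114  ⇒  a = -6.

a = -6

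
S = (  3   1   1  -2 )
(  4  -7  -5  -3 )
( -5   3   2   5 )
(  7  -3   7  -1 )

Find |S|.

|S| = 311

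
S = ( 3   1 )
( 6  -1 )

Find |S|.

|S| = -9

det(S) = 3·(-1) − 1·6 = -3 − 6 = -9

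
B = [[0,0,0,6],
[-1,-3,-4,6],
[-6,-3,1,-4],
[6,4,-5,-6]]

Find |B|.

The determinant is -510.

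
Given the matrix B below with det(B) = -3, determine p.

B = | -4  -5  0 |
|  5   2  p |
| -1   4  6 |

Expanding along the row containing p, det(B) is linear in p: det(B) = (21)·p + (102).
Set (21)·p + (102) = -3  ⇒  (21)·p = -105  ⇒  p = -5.

-5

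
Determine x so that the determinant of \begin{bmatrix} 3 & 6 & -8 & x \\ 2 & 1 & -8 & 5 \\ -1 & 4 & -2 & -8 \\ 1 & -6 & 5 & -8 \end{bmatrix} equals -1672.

Expanding along the column containing x, det(B) is linear in x: det(B) = (-3)·x + (-1654).
Set (-3)·x + (-1654) = -1672  ⇒  (-3)·x = -18  ⇒  x = 6.

6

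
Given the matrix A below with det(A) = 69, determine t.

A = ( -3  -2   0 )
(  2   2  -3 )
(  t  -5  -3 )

3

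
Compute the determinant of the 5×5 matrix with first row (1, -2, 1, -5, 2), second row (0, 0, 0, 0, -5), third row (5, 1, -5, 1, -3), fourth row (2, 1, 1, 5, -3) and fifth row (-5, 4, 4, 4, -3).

-1950

Expand along row 2 (it has 4 zeros):
  − (-5) · M_25   where M_25 = det([1 -2 1 -5; 5 1 -5 1; 2 1 1 5; -5 4 4 4]) = -390
det = (-1)·(-5)·(-390) = -1950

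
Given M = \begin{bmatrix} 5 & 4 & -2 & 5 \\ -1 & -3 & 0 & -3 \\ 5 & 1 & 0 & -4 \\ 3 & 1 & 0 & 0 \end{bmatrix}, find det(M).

-52

Expand along column 3 (it has 3 zeros):
  + (-2) · M_13   where M_13 = det([-1 -3 -3; 5 1 -4; 3 1 0]) = 26
det = (+1)·(-2)·(26) = -52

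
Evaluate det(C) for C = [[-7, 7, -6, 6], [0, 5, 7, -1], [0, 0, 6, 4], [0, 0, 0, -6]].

C is upper triangular, so det(C) is the product of the diagonal entries:
det = (-7) · (5) · (6) · (-6) = 1260

|C| = 1260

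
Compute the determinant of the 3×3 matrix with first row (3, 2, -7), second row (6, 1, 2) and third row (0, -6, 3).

The determinant is 261.

Expand along row 3:
  − (-6) · |3 -7; 6 2| = −(-6)·(6 − (-42)) = 288
  + 3 · |3 2; 6 1| = 3·(3 − 12) = -27
Sum: (288) + (-27) = 261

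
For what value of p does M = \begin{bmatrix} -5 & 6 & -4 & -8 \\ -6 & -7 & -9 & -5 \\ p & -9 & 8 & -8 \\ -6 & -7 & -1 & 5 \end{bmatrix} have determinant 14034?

-2

Expanding along the row containing p, det(M) is linear in p: det(M) = (-132)·p + (13770).
Set (-132)·p + (13770) = 14034  ⇒  (-132)·p = 264  ⇒  p = -2.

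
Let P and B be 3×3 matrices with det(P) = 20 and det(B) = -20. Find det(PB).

det(PB) = det(P)·det(B) = (20)·(-20) = -400

The determinant is -400.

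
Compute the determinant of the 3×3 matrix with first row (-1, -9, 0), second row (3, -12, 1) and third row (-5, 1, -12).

-422

Expand along row 1:
  + (-1) · |-12 1; 1 -12| = (-1)·(144 − 1) = -143
  − (-9) · |3 1; -5 -12| = −(-9)·(-36 − (-5)) = -279
Sum: (-143) + (-279) = -422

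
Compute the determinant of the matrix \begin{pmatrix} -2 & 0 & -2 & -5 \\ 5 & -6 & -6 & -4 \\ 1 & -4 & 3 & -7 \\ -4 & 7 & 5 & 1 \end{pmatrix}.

Expand along row 1 (it has 1 zero):
  + (-2) · M_11   where M_11 = det([-6 -6 -4; -4 3 -7; 7 5 1]) = 206
  + (-2) · M_13   where M_13 = det([5 -6 -4; 1 -4 -7; -4 7 1]) = 99
  − (-5) · M_14   where M_14 = det([5 -6 -6; 1 -4 3; -4 7 5]) = -49
det = (+1)·(-2)·(206) + (+1)·(-2)·(99) + (-1)·(-5)·(-49) = -855

The determinant is -855.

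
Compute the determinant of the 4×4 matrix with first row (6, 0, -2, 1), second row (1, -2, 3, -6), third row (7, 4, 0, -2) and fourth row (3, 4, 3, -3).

-274

Expand along row 1 (it has 1 zero):
  + (6) · M_11   where M_11 = det([-2 3 -6; 4 0 -2; 4 3 -3]) = -72
  + (-2) · M_13   where M_13 = det([1 -2 -6; 7 4 -2; 3 4 -3]) = -130
  − (1) · M_14   where M_14 = det([1 -2 3; 7 4 0; 3 4 3]) = 102
det = (+1)·(6)·(-72) + (+1)·(-2)·(-130) + (-1)·(1)·(102) = -274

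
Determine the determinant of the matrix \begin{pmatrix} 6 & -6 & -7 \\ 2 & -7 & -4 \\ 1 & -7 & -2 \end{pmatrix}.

-35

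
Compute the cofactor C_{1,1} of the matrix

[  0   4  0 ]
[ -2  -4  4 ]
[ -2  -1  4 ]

The cofactor is -12.

Delete row 1 and column 1; the remaining 2×2 submatrix is [-4 4; -1 4].
Its determinant is (-4)·4 − 4·(-1) = -12.
The cofactor carries sign (−1)^(1+1) = +1, so C_{1,1} = +(-12) = -12.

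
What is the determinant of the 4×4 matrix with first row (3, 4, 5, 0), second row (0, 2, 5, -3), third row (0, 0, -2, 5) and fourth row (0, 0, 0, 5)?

-60

The matrix is upper triangular, so the determinant is the product of the diagonal entries:
det = (3) · (2) · (-2) · (5) = -60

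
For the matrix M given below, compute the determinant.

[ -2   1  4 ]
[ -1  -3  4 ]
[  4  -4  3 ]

Expand along row 1:
  + (-2) · |-3 4; -4 3| = (-2)·(-9 − (-16)) = -14
  − 1 · |-1 4; 4 3| = −1·(-3 − 16) = 19
  + 4 · |-1 -3; 4 -4| = 4·(4 − (-12)) = 64
Sum: (-14) + (19) + (64) = 69

det(M) = 69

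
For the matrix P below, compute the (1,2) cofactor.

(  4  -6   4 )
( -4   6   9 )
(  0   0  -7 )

Delete row 1 and column 2; the remaining 2×2 submatrix is [-4 9; 0 -7].
Its determinant is (-4)·(-7) − 9·0 = 28.
The cofactor carries sign (−1)^(1+2) = −1, so C_{1,2} = −(28) = -28.

-28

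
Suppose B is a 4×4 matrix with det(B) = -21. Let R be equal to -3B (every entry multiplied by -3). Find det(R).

The determinant is -1701.

For a 4×4 matrix, det(-3B) = (-3)^4·det(B) = 81·det(B).
det(R) = (81)·(-21) = -1701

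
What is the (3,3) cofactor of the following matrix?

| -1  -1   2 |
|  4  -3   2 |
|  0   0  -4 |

7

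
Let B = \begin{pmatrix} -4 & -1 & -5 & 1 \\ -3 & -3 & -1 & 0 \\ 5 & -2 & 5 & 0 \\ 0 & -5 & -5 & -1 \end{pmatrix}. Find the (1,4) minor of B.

-155

Delete row 1 and column 4; the remaining 3×3 submatrix is [-3 -3 -1; 5 -2 5; 0 -5 -5].
Its determinant is -155.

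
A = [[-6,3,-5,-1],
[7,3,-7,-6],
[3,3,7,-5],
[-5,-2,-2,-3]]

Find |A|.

The determinant is 3862.

Expand along row 1:
  + (-6) · M_11   where M_11 = det([3 -7 -6; 3 7 -5; -2 -2 -3]) = -274
  − (3) · M_12   where M_12 = det([7 -7 -6; 3 7 -5; -5 -2 -3]) = -629
  + (-5) · M_13   where M_13 = det([7 3 -6; 3 3 -5; -5 -2 -3]) = -85
  − (-1) · M_14   where M_14 = det([7 3 -7; 3 3 7; -5 -2 -2]) = -94
det = (+1)·(-6)·(-274) + (-1)·(3)·(-629) + (+1)·(-5)·(-85) + (-1)·(-1)·(-94) = 3862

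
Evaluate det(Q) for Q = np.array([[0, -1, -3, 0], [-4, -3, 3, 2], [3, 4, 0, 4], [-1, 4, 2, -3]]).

-328

Expand along row 1 (it has 2 zeros):
  − (-1) · M_12   where M_12 = det([-4 3 2; 3 0 4; -1 2 -3]) = 59
  + (-3) · M_13   where M_13 = det([-4 -3 2; 3 4 4; -1 4 -3]) = 129
det = (-1)·(-1)·(59) + (+1)·(-3)·(129) = -328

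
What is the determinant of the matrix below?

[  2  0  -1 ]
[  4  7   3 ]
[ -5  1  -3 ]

The determinant is -87.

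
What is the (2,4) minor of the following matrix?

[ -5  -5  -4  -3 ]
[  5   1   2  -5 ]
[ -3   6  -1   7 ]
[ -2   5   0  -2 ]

-23

Delete row 2 and column 4; the remaining 3×3 submatrix is [-5 -5 -4; -3 6 -1; -2 5 0].
Its determinant is -23.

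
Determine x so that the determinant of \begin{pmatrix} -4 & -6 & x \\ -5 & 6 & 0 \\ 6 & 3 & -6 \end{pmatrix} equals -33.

7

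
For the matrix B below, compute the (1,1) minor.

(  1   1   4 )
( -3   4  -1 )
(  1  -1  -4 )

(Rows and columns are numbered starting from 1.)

The minor is -17.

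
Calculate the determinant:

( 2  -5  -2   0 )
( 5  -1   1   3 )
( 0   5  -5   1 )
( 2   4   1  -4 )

Expand along row 1 (it has 1 zero):
  + (2) · M_11   where M_11 = det([-1 1 3; 5 -5 1; 4 1 -4]) = 80
  − (-5) · M_12   where M_12 = det([5 1 3; 0 -5 1; 2 1 -4]) = 127
  + (-2) · M_13   where M_13 = det([5 -1 3; 0 5 1; 2 4 -4]) = -152
det = (+1)·(2)·(80) + (-1)·(-5)·(127) + (+1)·(-2)·(-152) = 1099

The determinant is 1099.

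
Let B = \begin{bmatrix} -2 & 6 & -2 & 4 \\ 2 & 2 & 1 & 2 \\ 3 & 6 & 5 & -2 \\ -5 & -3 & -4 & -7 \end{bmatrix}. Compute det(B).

Expand along row 1:
  + (-2) · M_11   where M_11 = det([2 1 2; 6 5 -2; -3 -4 -7]) = -56
  − (6) · M_12   where M_12 = det([2 1 2; 3 5 -2; -5 -4 -7]) = -29
  + (-2) · M_13   where M_13 = det([2 2 2; 3 6 -2; -5 -3 -7]) = 8
  − (4) · M_14   where M_14 = det([2 2 1; 3 6 5; -5 -3 -4]) = -23
det = (+1)·(-2)·(-56) + (-1)·(6)·(-29) + (+1)·(-2)·(8) + (-1)·(4)·(-23) = 362

The determinant is 362.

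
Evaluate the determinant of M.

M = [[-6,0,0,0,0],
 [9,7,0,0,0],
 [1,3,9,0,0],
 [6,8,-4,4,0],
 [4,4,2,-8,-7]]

10584

M is lower triangular, so det(M) is the product of the diagonal entries:
det = (-6) · (7) · (9) · (4) · (-7) = 10584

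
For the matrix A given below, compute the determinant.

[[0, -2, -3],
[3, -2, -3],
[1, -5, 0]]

det(A) = 45

Expand along row 1:
  − (-2) · |3 -3; 1 0| = −(-2)·(0 − (-3)) = 6
  + (-3) · |3 -2; 1 -5| = (-3)·(-15 − (-2)) = 39
Sum: (6) + (39) = 45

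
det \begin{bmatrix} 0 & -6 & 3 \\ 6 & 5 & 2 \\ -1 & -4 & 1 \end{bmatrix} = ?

Expand along column 1:
  − 6 · |-6 3; -4 1| = −6·(-6 − (-12)) = -36
  + (-1) · |-6 3; 5 2| = (-1)·(-12 − 15) = 27
Sum: (-36) + (27) = -9

-9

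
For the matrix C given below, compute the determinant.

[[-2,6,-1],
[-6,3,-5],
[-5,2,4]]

Expand along column 1:
  + (-2) · |3 -5; 2 4| = (-2)·(12 − (-10)) = -44
  − (-6) · |6 -1; 2 4| = −(-6)·(24 − (-2)) = 156
  + (-5) · |6 -1; 3 -5| = (-5)·(-30 − (-3)) = 135
Sum: (-44) + (156) + (135) = 247

|C| = 247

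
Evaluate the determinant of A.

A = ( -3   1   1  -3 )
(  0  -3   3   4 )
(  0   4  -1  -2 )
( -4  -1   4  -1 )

Expand along column 1 (it has 2 zeros):
  + (-3) · M_11   where M_11 = det([-3 3 4; 4 -1 -2; -1 4 -1]) = 51
  − (-4) · M_41   where M_41 = det([1 1 -3; -3 3 4; 4 -1 -2]) = 35
det = (+1)·(-3)·(51) + (-1)·(-4)·(35) = -13

|A| = -13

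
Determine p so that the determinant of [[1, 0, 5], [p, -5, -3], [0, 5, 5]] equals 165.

7

Expanding along the column containing p, det(B) is linear in p: det(B) = (25)·p + (-10).
Set (25)·p + (-10) = 165  ⇒  (25)·p = 175  ⇒  p = 7.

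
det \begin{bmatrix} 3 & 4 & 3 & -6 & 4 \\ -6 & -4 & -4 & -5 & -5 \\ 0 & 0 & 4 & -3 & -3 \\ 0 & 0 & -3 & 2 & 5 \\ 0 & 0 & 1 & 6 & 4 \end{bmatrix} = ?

-948

The matrix is block upper-triangular with a 2×2 block and a 3×3 block on the diagonal, so its determinant equals the product of the determinants of the diagonal blocks.
det of the 2×2 block = 12
det of the 3×3 block = -79
det = (12)·(-79) = -948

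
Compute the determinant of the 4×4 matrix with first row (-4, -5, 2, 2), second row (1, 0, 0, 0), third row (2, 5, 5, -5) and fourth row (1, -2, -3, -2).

Expand along row 2 (it has 3 zeros):
  − (1) · M_21   where M_21 = det([-5 2 2; 5 5 -5; -2 -3 -2]) = 155
det = (-1)·(1)·(155) = -155

-155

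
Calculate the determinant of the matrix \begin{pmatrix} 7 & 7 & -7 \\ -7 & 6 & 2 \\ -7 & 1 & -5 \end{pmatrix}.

Expand along row 1:
  + 7 · |6 2; 1 -5| = 7·(-30 − 2) = -224
  − 7 · |-7 2; -7 -5| = −7·(35 − (-14)) = -343
  + (-7) · |-7 6; -7 1| = (-7)·(-7 − (-42)) = -245
Sum: (-224) + (-343) + (-245) = -812

-812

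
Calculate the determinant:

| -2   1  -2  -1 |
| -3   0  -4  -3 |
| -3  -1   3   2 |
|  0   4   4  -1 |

-139

Expand along row 2 (it has 1 zero):
  − (-3) · M_21   where M_21 = det([1 -2 -1; -1 3 2; 4 4 -1]) = -9
  − (-4) · M_23   where M_23 = det([-2 1 -1; -3 -1 2; 0 4 -1]) = 23
  + (-3) · M_24   where M_24 = det([-2 1 -2; -3 -1 3; 0 4 4]) = 68
det = (-1)·(-3)·(-9) + (-1)·(-4)·(23) + (+1)·(-3)·(68) = -139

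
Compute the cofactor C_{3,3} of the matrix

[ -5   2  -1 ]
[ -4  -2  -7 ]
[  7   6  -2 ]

Delete row 3 and column 3; the remaining 2×2 submatrix is [-5 2; -4 -2].
Its determinant is (-5)·(-2) − 2·(-4) = 18.
The cofactor carries sign (−1)^(3+3) = +1, so C_{3,3} = +(18) = 18.

The cofactor is 18.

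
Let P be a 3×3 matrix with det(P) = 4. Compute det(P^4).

det(P^4) = (det P)^4 = (4)^4 = 256

The determinant is 256.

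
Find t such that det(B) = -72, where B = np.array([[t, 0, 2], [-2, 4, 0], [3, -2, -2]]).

7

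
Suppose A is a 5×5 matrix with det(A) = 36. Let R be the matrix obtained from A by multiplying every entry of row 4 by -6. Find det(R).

Scaling one row by -6 multiplies the determinant by -6.
det(R) = (-6)·(36) = -216

|R| = -216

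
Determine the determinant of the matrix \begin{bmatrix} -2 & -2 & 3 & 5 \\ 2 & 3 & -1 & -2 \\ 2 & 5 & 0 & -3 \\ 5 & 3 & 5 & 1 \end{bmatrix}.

-114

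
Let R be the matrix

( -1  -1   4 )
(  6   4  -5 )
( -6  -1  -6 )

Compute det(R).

35

Expand along row 1:
  + (-1) · |4 -5; -1 -6| = (-1)·(-24 − 5) = 29
  − (-1) · |6 -5; -6 -6| = −(-1)·(-36 − 30) = -66
  + 4 · |6 4; -6 -1| = 4·(-6 − (-24)) = 72
Sum: (29) + (-66) + (72) = 35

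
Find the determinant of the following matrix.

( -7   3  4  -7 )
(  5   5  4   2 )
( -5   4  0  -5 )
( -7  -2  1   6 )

Expand along row 3 (it has 1 zero):
  + (-5) · M_31   where M_31 = det([3 4 -7; 5 4 2; -2 1 6]) = -161
  − (4) · M_32   where M_32 = det([-7 4 -7; 5 4 2; -7 1 6]) = -561
  − (-5) · M_34   where M_34 = det([-7 3 4; 5 5 4; -7 -2 1]) = -90
det = (+1)·(-5)·(-161) + (-1)·(4)·(-561) + (-1)·(-5)·(-90) = 2599

The determinant is 2599.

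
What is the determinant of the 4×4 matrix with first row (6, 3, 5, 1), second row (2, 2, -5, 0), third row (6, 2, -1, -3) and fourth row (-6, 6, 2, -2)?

1590

Expand along row 2 (it has 1 zero):
  − (2) · M_21   where M_21 = det([3 5 1; 2 -1 -3; 6 2 -2]) = -36
  + (2) · M_22   where M_22 = det([6 5 1; 6 -1 -3; -6 2 -2]) = 204
  − (-5) · M_23   where M_23 = det([6 3 1; 6 2 -3; -6 6 -2]) = 222
det = (-1)·(2)·(-36) + (+1)·(2)·(204) + (-1)·(-5)·(222) = 1590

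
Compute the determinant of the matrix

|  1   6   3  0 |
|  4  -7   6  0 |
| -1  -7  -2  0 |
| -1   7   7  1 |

Expand along column 4 (it has 3 zeros):
  + (1) · M_44   where M_44 = det([1 6 3; 4 -7 6; -1 -7 -2]) = -37
det = (+1)·(1)·(-37) = -37

-37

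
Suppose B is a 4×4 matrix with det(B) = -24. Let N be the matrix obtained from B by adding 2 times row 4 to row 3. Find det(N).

det(N) = -24

Adding a multiple of one row to another leaves the determinant unchanged.
det(N) = (1)·(-24) = -24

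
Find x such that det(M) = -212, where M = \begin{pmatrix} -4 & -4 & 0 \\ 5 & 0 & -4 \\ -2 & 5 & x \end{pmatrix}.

Expanding along the row containing x, det(M) is linear in x: det(M) = (20)·x + (-112).
Set (20)·x + (-112) = -212  ⇒  (20)·x = -100  ⇒  x = -5.

x = -5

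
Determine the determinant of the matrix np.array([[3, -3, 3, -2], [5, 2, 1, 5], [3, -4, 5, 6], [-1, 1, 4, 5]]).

Expand along row 1:
  + (3) · M_11   where M_11 = det([2 1 5; -4 5 6; 1 4 5]) = -77
  − (-3) · M_12   where M_12 = det([5 1 5; 3 5 6; -1 4 5]) = 69
  + (3) · M_13   where M_13 = det([5 2 5; 3 -4 6; -1 1 5]) = -177
  − (-2) · M_14   where M_14 = det([5 2 1; 3 -4 5; -1 1 4]) = -140
det = (+1)·(3)·(-77) + (-1)·(-3)·(69) + (+1)·(3)·(-177) + (-1)·(-2)·(-140) = -835

The determinant is -835.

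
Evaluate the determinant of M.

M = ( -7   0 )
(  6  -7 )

det(M) = (-7)·(-7) − 0·6 = 49 − 0 = 49

49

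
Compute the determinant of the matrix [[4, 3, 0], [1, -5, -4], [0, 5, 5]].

Expand along column 1:
  + 4 · |-5 -4; 5 5| = 4·(-25 − (-20)) = -20
  − 1 · |3 0; 5 5| = −1·(15 − 0) = -15
Sum: (-20) + (-15) = -35

-35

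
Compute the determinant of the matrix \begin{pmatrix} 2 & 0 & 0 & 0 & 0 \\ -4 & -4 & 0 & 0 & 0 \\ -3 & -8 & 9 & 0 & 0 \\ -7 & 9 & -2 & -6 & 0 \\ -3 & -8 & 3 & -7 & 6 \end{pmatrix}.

2592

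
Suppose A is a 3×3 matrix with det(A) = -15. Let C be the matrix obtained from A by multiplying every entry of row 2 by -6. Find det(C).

The determinant is 90.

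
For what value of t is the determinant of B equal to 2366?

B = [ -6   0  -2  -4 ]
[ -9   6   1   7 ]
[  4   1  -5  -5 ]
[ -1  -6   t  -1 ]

t = -2

Expanding along the row containing t, det(B) is linear in t: det(B) = (-354)·t + (1658).
Set (-354)·t + (1658) = 2366  ⇒  (-354)·t = 708  ⇒  t = -2.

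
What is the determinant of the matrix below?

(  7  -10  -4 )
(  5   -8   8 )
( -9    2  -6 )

892

Expand along column 1:
  + 7 · |-8 8; 2 -6| = 7·(48 − 16) = 224
  − 5 · |-10 -4; 2 -6| = −5·(60 − (-8)) = -340
  + (-9) · |-10 -4; -8 8| = (-9)·(-80 − 32) = 1008
Sum: (224) + (-340) + (1008) = 892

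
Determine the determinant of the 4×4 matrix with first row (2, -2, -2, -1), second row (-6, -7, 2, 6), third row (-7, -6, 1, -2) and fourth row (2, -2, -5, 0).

715

Expand along row 4 (it has 1 zero):
  − (2) · M_41   where M_41 = det([-2 -2 -1; -7 2 6; -6 1 -2]) = 115
  + (-2) · M_42   where M_42 = det([2 -2 -1; -6 2 6; -7 1 -2]) = 80
  − (-5) · M_43   where M_43 = det([2 -2 -1; -6 -7 6; -7 -6 -2]) = 221
det = (-1)·(2)·(115) + (+1)·(-2)·(80) + (-1)·(-5)·(221) = 715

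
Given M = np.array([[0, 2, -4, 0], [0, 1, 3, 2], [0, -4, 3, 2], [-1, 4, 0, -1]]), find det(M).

40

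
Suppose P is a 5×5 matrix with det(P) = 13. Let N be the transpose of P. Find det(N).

det(N) = 13

det(Pᵀ) = det(P).
det(N) = (1)·(13) = 13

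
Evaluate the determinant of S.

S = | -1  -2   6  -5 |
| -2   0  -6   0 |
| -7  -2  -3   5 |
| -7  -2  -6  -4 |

204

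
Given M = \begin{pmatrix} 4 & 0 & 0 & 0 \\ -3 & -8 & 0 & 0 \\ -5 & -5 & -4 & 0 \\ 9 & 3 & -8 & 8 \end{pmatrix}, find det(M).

1024

M is lower triangular, so det(M) is the product of the diagonal entries:
det = (4) · (-8) · (-4) · (8) = 1024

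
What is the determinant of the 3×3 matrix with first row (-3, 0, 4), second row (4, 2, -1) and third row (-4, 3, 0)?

Expand along column 2:
  + 2 · |-3 4; -4 0| = 2·(0 − (-16)) = 32
  − 3 · |-3 4; 4 -1| = −3·(3 − 16) = 39
Sum: (32) + (39) = 71

71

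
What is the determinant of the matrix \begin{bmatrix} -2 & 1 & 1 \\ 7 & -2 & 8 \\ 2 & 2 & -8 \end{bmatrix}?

Expand along column 1:
  + (-2) · |-2 8; 2 -8| = (-2)·(16 − 16) = 0
  − 7 · |1 1; 2 -8| = −7·(-8 − 2) = 70
  + 2 · |1 1; -2 8| = 2·(8 − (-2)) = 20
Sum: (0) + (70) + (20) = 90

90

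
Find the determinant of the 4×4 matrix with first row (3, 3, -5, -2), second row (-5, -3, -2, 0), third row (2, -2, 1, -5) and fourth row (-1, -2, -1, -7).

429

Expand along row 2 (it has 1 zero):
  − (-5) · M_21   where M_21 = det([3 -5 -2; -2 1 -5; -2 -1 -7]) = -24
  + (-3) · M_22   where M_22 = det([3 -5 -2; 2 1 -5; -1 -1 -7]) = -129
  − (-2) · M_23   where M_23 = det([3 3 -2; 2 -2 -5; -1 -2 -7]) = 81
det = (-1)·(-5)·(-24) + (+1)·(-3)·(-129) + (-1)·(-2)·(81) = 429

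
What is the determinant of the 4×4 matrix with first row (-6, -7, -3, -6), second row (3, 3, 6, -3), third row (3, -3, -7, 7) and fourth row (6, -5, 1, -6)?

528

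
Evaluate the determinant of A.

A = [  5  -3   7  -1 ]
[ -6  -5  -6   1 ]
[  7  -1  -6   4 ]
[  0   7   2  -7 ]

-3686

Expand along row 4 (it has 1 zero):
  + (7) · M_42   where M_42 = det([5 7 -1; -6 -6 1; 7 -6 4]) = 49
  − (2) · M_43   where M_43 = det([5 -3 -1; -6 -5 1; 7 -1 4]) = -229
  + (-7) · M_44   where M_44 = det([5 -3 7; -6 -5 -6; 7 -1 -6]) = 641
det = (+1)·(7)·(49) + (-1)·(2)·(-229) + (+1)·(-7)·(641) = -3686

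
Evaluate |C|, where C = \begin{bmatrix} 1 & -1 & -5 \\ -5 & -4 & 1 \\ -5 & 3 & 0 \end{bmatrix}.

det(C) = 177

Expand along column 3:
  + (-5) · |-5 -4; -5 3| = (-5)·(-15 − 20) = 175
  − 1 · |1 -1; -5 3| = −1·(3 − 5) = 2
Sum: (175) + (2) = 177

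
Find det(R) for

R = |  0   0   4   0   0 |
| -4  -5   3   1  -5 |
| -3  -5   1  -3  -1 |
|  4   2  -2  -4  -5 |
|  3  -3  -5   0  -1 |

Expand along row 1 (it has 4 zeros):
  + (4) · M_13   where M_13 = det([-4 -5 1 -5; -3 -5 -3 -1; 4 2 -4 -5; 3 -3 0 -1]) = 1155
det = (+1)·(4)·(1155) = 4620

4620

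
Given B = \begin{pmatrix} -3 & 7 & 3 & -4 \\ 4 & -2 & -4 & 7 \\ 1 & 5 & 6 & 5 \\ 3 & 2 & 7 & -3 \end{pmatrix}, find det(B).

1833

Expand along row 1:
  + (-3) · M_11   where M_11 = det([-2 -4 7; 5 6 5; 2 7 -3]) = 167
  − (7) · M_12   where M_12 = det([4 -4 7; 1 6 5; 3 7 -3]) = -361
  + (3) · M_13   where M_13 = det([4 -2 7; 1 5 5; 3 2 -3]) = -227
  − (-4) · M_14   where M_14 = det([4 -2 -4; 1 5 6; 3 2 7]) = 122
det = (+1)·(-3)·(167) + (-1)·(7)·(-361) + (+1)·(3)·(-227) + (-1)·(-4)·(122) = 1833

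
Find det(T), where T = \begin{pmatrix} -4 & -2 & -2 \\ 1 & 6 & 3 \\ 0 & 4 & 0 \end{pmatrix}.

Expand along row 3:
  − 4 · |-4 -2; 1 3| = −4·(-12 − (-2)) = 40

det(T) = 40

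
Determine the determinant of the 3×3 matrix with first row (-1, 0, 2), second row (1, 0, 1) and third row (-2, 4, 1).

Expand along column 2:
  − 4 · |-1 2; 1 1| = −4·(-1 − 2) = 12

The determinant is 12.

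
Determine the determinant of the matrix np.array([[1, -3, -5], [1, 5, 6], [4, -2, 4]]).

Expand along row 1:
  + 1 · |5 6; -2 4| = 1·(20 − (-12)) = 32
  − (-3) · |1 6; 4 4| = −(-3)·(4 − 24) = -60
  + (-5) · |1 5; 4 -2| = (-5)·(-2 − 20) = 110
Sum: (32) + (-60) + (110) = 82

The determinant is 82.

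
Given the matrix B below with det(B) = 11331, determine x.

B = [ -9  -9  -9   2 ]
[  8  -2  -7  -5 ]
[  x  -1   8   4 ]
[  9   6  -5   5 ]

1

Expanding along the row containing x, det(B) is linear in x: det(B) = (824)·x + (10507).
Set (824)·x + (10507) = 11331  ⇒  (824)·x = 824  ⇒  x = 1.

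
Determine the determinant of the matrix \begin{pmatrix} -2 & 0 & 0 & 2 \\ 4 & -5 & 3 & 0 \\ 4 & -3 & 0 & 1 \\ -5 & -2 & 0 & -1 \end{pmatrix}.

168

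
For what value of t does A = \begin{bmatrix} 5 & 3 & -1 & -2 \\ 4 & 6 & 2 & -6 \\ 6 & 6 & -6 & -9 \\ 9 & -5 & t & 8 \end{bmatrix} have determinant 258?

Expanding along the row containing t, det(A) is linear in t: det(A) = (66)·t + (786).
Set (66)·t + (786) = 258  ⇒  (66)·t = -528  ⇒  t = -8.

-8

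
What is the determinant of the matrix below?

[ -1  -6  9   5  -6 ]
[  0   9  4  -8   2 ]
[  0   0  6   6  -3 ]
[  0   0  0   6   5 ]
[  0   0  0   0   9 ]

-2916

The matrix is upper triangular, so the determinant is the product of the diagonal entries:
det = (-1) · (9) · (6) · (6) · (9) = -2916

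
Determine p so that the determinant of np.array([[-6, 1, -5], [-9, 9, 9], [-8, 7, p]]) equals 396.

Expanding along the column containing p, det(B) is linear in p: det(B) = (-45)·p + (261).
Set (-45)·p + (261) = 396  ⇒  (-45)·p = 135  ⇒  p = -3.

-3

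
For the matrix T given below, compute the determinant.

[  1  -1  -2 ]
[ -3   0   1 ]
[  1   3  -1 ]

17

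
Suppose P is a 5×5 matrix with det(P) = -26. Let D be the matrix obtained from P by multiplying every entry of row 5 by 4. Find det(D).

|D| = -104

Scaling one row by 4 multiplies the determinant by 4.
det(D) = (4)·(-26) = -104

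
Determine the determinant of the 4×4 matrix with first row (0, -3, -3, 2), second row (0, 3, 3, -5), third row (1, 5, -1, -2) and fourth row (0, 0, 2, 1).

The determinant is -18.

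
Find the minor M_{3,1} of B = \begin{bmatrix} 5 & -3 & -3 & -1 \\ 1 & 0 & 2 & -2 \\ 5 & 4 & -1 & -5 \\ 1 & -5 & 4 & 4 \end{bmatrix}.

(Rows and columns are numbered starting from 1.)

Delete row 3 and column 1; the remaining 3×3 submatrix is [-3 -3 -1; 0 2 -2; -5 4 4].
Its determinant is -88.

The minor is -88.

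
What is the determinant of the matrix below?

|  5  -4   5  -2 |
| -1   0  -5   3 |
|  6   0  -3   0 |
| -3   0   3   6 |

Expand along column 2 (it has 3 zeros):
  − (-4) · M_12   where M_12 = det([-1 -5 3; 6 -3 0; -3 3 6]) = 225
det = (-1)·(-4)·(225) = 900

900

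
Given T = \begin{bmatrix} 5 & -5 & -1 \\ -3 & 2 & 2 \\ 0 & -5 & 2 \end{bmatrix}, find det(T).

|T| = 25

Expand along row 3:
  − (-5) · |5 -1; -3 2| = −(-5)·(10 − 3) = 35
  + 2 · |5 -5; -3 2| = 2·(10 − 15) = -10
Sum: (35) + (-10) = 25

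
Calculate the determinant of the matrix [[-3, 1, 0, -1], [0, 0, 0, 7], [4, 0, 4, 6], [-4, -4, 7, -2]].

The determinant is -644.

Expand along row 2 (it has 3 zeros):
  + (7) · M_24   where M_24 = det([-3 1 0; 4 0 4; -4 -4 7]) = -92
det = (+1)·(7)·(-92) = -644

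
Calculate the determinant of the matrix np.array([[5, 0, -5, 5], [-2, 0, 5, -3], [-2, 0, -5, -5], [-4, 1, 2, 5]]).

-80

Expand along column 2 (it has 3 zeros):
  + (1) · M_42   where M_42 = det([5 -5 5; -2 5 -3; -2 -5 -5]) = -80
det = (+1)·(1)·(-80) = -80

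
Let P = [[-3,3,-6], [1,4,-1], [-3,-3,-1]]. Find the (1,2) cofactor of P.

4

Delete row 1 and column 2; the remaining 2×2 submatrix is [1 -1; -3 -1].
Its determinant is 1·(-1) − (-1)·(-3) = -4.
The cofactor carries sign (−1)^(1+2) = −1, so C_{1,2} = −(-4) = 4.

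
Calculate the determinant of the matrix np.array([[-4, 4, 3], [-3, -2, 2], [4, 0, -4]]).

The determinant is -24.

Expand along row 3:
  + 4 · |4 3; -2 2| = 4·(8 − (-6)) = 56
  + (-4) · |-4 4; -3 -2| = (-4)·(8 − (-12)) = -80
Sum: (56) + (-80) = -24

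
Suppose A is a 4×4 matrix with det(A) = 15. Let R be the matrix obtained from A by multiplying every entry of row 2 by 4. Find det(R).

Scaling one row by 4 multiplies the determinant by 4.
det(R) = (4)·(15) = 60

60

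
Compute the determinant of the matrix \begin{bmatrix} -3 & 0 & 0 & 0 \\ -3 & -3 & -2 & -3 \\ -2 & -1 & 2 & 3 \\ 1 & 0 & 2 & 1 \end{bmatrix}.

-48

Expand along row 1 (it has 3 zeros):
  + (-3) · M_11   where M_11 = det([-3 -2 -3; -1 2 3; 0 2 1]) = 16
det = (+1)·(-3)·(16) = -48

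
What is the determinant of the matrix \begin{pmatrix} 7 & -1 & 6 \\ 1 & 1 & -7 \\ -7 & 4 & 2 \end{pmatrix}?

229

Expand along column 1:
  + 7 · |1 -7; 4 2| = 7·(2 − (-28)) = 210
  − 1 · |-1 6; 4 2| = −1·(-2 − 24) = 26
  + (-7) · |-1 6; 1 -7| = (-7)·(7 − 6) = -7
Sum: (210) + (26) + (-7) = 229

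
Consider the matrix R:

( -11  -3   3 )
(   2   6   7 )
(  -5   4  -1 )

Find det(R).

Expand along column 1:
  + (-11) · |6 7; 4 -1| = (-11)·(-6 − 28) = 374
  − 2 · |-3 3; 4 -1| = −2·(3 − 12) = 18
  + (-5) · |-3 3; 6 7| = (-5)·(-21 − 18) = 195
Sum: (374) + (18) + (195) = 587

587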